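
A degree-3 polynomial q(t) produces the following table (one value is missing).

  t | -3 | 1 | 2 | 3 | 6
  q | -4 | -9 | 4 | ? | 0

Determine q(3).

91/6

The 4 known values determine q uniquely (degree ≤ 3).
Evaluate each Lagrange basis at t = 3:
L_0(3) = (2)·(1)·(-3)/[(-4)·(-5)·(-9)] = 1/30
L_1(3) = (6)·(1)·(-3)/[(4)·(-1)·(-5)] = -9/10
L_2(3) = (6)·(2)·(-3)/[(5)·(1)·(-4)] = 9/5
L_3(3) = (6)·(2)·(1)/[(9)·(5)·(4)] = 1/15
Sum: (-4)·(1/30) + (-9)·(-9/10) + 4·(9/5) + 0 = 91/6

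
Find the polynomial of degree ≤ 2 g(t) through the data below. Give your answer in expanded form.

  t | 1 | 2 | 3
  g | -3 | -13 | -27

g(t) = -2t^2 - 4t + 3

Build the Lagrange basis polynomials:
L_0(t) = (t - 2)(t - 3) / [2] = (1/2)t^2 - (5/2)t + 3
L_1(t) = (t - 1)(t - 3) / [-1] = -t^2 + 4t - 3
L_2(t) = (t - 1)(t - 2) / [2] = (1/2)t^2 - (3/2)t + 1
g(t) = (-3)·L_0 + (-13)·L_1 + (-27)·L_2
  (-3)·L_0(t) = -(3/2)t^2 + (15/2)t - 9
  (-13)·L_1(t) = 13t^2 - 52t + 39
  (-27)·L_2(t) = -(27/2)t^2 + (81/2)t - 27
Adding term by term: -2t^2 - 4t + 3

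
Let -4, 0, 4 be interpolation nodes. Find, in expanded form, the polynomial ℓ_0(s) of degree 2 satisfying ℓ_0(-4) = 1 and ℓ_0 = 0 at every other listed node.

ℓ_0(s) = (1/32)s^2 - (1/8)s

ℓ_0(s) = s(s - 4) / [(-4)·(-8)]
       = (s^2 - 4s) / (32)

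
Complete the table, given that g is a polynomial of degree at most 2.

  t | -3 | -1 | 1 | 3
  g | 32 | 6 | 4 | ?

The 3 known values determine g uniquely (degree ≤ 2).
L_0(3) = (4)·(2)/[(-2)·(-4)] = 1
L_1(3) = (6)·(2)/[(2)·(-2)] = -3
L_2(3) = (6)·(4)/[(4)·(2)] = 3
Sum: 32·(1) + 6·(-3) + 4·(3) = 26

26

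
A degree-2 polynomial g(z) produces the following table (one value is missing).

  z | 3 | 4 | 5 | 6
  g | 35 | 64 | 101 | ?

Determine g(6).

The 3 known values determine g uniquely (degree ≤ 2).
Evaluate each Lagrange basis at z = 6:
L_0(6) = (2)·(1)/[(-1)·(-2)] = 1
L_1(6) = (3)·(1)/[(1)·(-1)] = -3
L_2(6) = (3)·(2)/[(2)·(1)] = 3
Sum: 35·(1) + 64·(-3) + 101·(3) = 146

146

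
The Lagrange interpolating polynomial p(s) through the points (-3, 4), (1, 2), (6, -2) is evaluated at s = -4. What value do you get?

Evaluate each Lagrange basis at s = -4:
L_0(-4) = (-5)·(-10)/[(-4)·(-9)] = 25/18
L_1(-4) = (-1)·(-10)/[(4)·(-5)] = -1/2
L_2(-4) = (-1)·(-5)/[(9)·(5)] = 1/9
Sum: 4·(25/18) + 2·(-1/2) + (-2)·(1/9) = 13/3

13/3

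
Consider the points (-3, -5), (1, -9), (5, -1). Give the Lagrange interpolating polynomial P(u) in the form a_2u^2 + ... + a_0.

L_0(u) = (u - 1)(u - 5) / [32] = (1/32)u^2 - (3/16)u + 5/32
L_1(u) = (u + 3)(u - 5) / [-16] = -(1/16)u^2 + (1/8)u + 15/16
L_2(u) = (u + 3)(u - 1) / [32] = (1/32)u^2 + (1/16)u - 3/32
P(u) = (-5)·L_0 + (-9)·L_1 + (-1)·L_2
  (-5)·L_0(u) = -(5/32)u^2 + (15/16)u - 25/32
  (-9)·L_1(u) = (9/16)u^2 - (9/8)u - 135/16
  (-1)·L_2(u) = -(1/32)u^2 - (1/16)u + 3/32
Adding term by term: (3/8)u^2 - (1/4)u - 73/8

P(u) = (3/8)u^2 - (1/4)u - 73/8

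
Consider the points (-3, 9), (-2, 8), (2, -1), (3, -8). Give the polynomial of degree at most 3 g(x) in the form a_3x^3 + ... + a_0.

Newton's divided differences:
g[-3,-2] = (8 - 9) / (-2 - (-3)) = -1
g[-2,2] = (-1 - 8) / (2 - (-2)) = -9/4
g[2,3] = (-8 - (-1)) / (3 - 2) = -7
g[-3,-2,2] = (-9/4 - (-1)) / (2 - (-3)) = -1/4
g[-2,2,3] = (-7 - (-9/4)) / (3 - (-2)) = -19/20
g[-3,-2,2,3] = (-19/20 - (-1/4)) / (3 - (-3)) = -7/60
g(x) = 9 + (-1)·(x + 3) + (-1/4)·(x + 3)(x + 2) + (-7/60)·(x + 3)(x + 2)(x - 2)
Expanding: g(x) = -(7/60)x^3 - (3/5)x^2 - (107/60)x + 59/10

g(x) = -(7/60)x^3 - (3/5)x^2 - (107/60)x + 59/10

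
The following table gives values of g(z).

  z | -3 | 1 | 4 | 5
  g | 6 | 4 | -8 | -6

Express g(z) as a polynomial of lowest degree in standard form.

g(z) = (1/4)z^3 - z^2 - (17/4)z + 9

Newton's divided differences:
g[-3,1] = (4 - 6) / (1 - (-3)) = -1/2
g[1,4] = (-8 - 4) / (4 - 1) = -4
g[4,5] = (-6 - (-8)) / (5 - 4) = 2
g[-3,1,4] = (-4 - (-1/2)) / (4 - (-3)) = -1/2
g[1,4,5] = (2 - (-4)) / (5 - 1) = 3/2
g[-3,1,4,5] = (3/2 - (-1/2)) / (5 - (-3)) = 1/4
g(z) = 6 + (-1/2)·(z + 3) + (-1/2)·(z + 3)(z - 1) + (1/4)·(z + 3)(z - 1)(z - 4)
Expanding: g(z) = (1/4)z^3 - z^2 - (17/4)z + 9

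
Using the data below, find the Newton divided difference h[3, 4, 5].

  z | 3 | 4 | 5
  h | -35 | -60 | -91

h[3,4] = (-60 - (-35)) / (4 - 3) = -25
h[4,5] = (-91 - (-60)) / (5 - 4) = -31
h[3,4,5] = (-31 - (-25)) / (5 - 3) = -3

-3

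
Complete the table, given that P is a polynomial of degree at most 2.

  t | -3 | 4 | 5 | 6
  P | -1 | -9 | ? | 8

The 3 known values determine P uniquely (degree ≤ 2).
Evaluate each Lagrange basis at t = 5:
L_0(5) = (1)·(-1)/[(-7)·(-9)] = -1/63
L_1(5) = (8)·(-1)/[(7)·(-2)] = 4/7
L_2(5) = (8)·(1)/[(9)·(2)] = 4/9
Sum: (-1)·(-1/63) + (-9)·(4/7) + 8·(4/9) = -11/7

-11/7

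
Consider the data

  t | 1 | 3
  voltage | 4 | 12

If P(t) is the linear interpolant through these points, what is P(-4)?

Evaluate each Lagrange basis at t = -4:
L_0(-4) = (-7)/[(-2)] = 7/2
L_1(-4) = (-5)/[(2)] = -5/2
Sum: 4·(7/2) + 12·(-5/2) = -16

-16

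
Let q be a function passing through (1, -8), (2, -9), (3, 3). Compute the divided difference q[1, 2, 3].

q[1,2] = (-9 - (-8)) / (2 - 1) = -1
q[2,3] = (3 - (-9)) / (3 - 2) = 12
q[1,2,3] = (12 - (-1)) / (3 - 1) = 13/2

13/2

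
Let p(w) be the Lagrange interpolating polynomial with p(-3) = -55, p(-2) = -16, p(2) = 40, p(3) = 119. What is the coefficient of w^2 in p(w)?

L_0(w) = (w + 2)(w - 2)(w - 3) / [-30] = -(1/30)w^3 + (1/10)w^2 + (2/15)w - 2/5
L_1(w) = (w + 3)(w - 2)(w - 3) / [20] = (1/20)w^3 - (1/10)w^2 - (9/20)w + 9/10
L_2(w) = (w + 3)(w + 2)(w - 3) / [-20] = -(1/20)w^3 - (1/10)w^2 + (9/20)w + 9/10
L_3(w) = (w + 3)(w + 2)(w - 2) / [30] = (1/30)w^3 + (1/10)w^2 - (2/15)w - 2/5
p(w) = (-55)·L_0 + (-16)·L_1 + 40·L_2 + 119·L_3
Only the coefficient of w^2 is needed; take it from each L_i and combine:
(-55)·(1/10) + (-16)·(-1/10) + 40·(-1/10) + 119·(1/10) = 4

4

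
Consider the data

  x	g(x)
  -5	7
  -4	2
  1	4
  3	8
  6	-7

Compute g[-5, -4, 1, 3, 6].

g[-5,-4] = (2 - 7) / (-4 - (-5)) = -5
g[-4,1] = (4 - 2) / (1 - (-4)) = 2/5
g[1,3] = (8 - 4) / (3 - 1) = 2
g[3,6] = (-7 - 8) / (6 - 3) = -5
g[-5,-4,1] = (2/5 - (-5)) / (1 - (-5)) = 9/10
g[-4,1,3] = (2 - 2/5) / (3 - (-4)) = 8/35
g[1,3,6] = (-5 - 2) / (6 - 1) = -7/5
g[-5,-4,1,3] = (8/35 - 9/10) / (3 - (-5)) = -47/560
g[-4,1,3,6] = (-7/5 - 8/35) / (6 - (-4)) = -57/350
g[-5,-4,1,3,6] = (-57/350 - (-47/560)) / (6 - (-5)) = -221/30800

-221/30800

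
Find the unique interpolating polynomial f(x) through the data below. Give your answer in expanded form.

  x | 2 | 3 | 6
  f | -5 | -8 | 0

f(x) = (17/12)x^2 - (121/12)x + 19/2

Build the Lagrange basis polynomials:
L_0(x) = (x - 3)(x - 6) / [4] = (1/4)x^2 - (9/4)x + 9/2
L_1(x) = (x - 2)(x - 6) / [-3] = -(1/3)x^2 + (8/3)x - 4
L_2(x) = (x - 2)(x - 3) / [12] = (1/12)x^2 - (5/12)x + 1/2
f(x) = (-5)·L_0 + (-8)·L_1 + 0·L_2
  (-5)·L_0(x) = -(5/4)x^2 + (45/4)x - 45/2
  (-8)·L_1(x) = (8/3)x^2 - (64/3)x + 32
  0·L_2(x) = 0
Adding term by term: (17/12)x^2 - (121/12)x + 19/2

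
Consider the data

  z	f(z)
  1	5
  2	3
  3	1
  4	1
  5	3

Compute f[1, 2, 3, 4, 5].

-1/12

f[1,2] = (3 - 5) / (2 - 1) = -2
f[2,3] = (1 - 3) / (3 - 2) = -2
f[3,4] = (1 - 1) / (4 - 3) = 0
f[4,5] = (3 - 1) / (5 - 4) = 2
f[1,2,3] = (-2 - (-2)) / (3 - 1) = 0
f[2,3,4] = (0 - (-2)) / (4 - 2) = 1
f[3,4,5] = (2 - 0) / (5 - 3) = 1
f[1,2,3,4] = (1 - 0) / (4 - 1) = 1/3
f[2,3,4,5] = (1 - 1) / (5 - 2) = 0
f[1,2,3,4,5] = (0 - 1/3) / (5 - 1) = -1/12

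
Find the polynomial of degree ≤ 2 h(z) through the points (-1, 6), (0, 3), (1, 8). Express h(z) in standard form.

Newton's divided differences:
h[-1,0] = (3 - 6) / (0 - (-1)) = -3
h[0,1] = (8 - 3) / (1 - 0) = 5
h[-1,0,1] = (5 - (-3)) / (1 - (-1)) = 4
h(z) = 6 + (-3)·(z + 1) + 4·(z + 1)z
Expanding: h(z) = 4z^2 + z + 3

h(z) = 4z^2 + z + 3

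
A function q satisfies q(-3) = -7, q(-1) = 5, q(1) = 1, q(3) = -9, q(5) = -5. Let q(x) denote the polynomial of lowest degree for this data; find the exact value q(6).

719/64

Evaluate each Lagrange basis at x = 6:
L_0(6) = (7)·(5)·(3)·(1)/[(-2)·(-4)·(-6)·(-8)] = 35/128
L_1(6) = (9)·(5)·(3)·(1)/[(2)·(-2)·(-4)·(-6)] = -45/32
L_2(6) = (9)·(7)·(3)·(1)/[(4)·(2)·(-2)·(-4)] = 189/64
L_3(6) = (9)·(7)·(5)·(1)/[(6)·(4)·(2)·(-2)] = -105/32
L_4(6) = (9)·(7)·(5)·(3)/[(8)·(6)·(4)·(2)] = 315/128
Sum: (-7)·(35/128) + 5·(-45/32) + 1·(189/64) + (-9)·(-105/32) + (-5)·(315/128) = 719/64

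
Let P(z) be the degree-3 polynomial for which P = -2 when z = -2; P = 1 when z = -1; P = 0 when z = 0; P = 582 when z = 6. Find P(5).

Evaluate each Lagrange basis at z = 5:
L_0(5) = (6)·(5)·(-1)/[(-1)·(-2)·(-8)] = 15/8
L_1(5) = (7)·(5)·(-1)/[(1)·(-1)·(-7)] = -5
L_2(5) = (7)·(6)·(-1)/[(2)·(1)·(-6)] = 7/2
L_3(5) = (7)·(6)·(5)/[(8)·(7)·(6)] = 5/8
Sum: (-2)·(15/8) + 1·(-5) + 0 + 582·(5/8) = 355

355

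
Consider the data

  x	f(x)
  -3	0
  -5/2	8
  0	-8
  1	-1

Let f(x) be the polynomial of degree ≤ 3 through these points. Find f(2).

547/14

L_0(2) = (9/2)·(2)·(1)/[(-1/2)·(-3)·(-4)] = -3/2
L_1(2) = (5)·(2)·(1)/[(1/2)·(-5/2)·(-7/2)] = 16/7
L_2(2) = (5)·(9/2)·(1)/[(3)·(5/2)·(-1)] = -3
L_3(2) = (5)·(9/2)·(2)/[(4)·(7/2)·(1)] = 45/14
Sum: 0 + 8·(16/7) + (-8)·(-3) + (-1)·(45/14) = 547/14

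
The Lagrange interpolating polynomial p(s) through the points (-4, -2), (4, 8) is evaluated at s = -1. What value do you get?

Evaluate each Lagrange basis at s = -1:
L_0(-1) = (-5)/[(-8)] = 5/8
L_1(-1) = (3)/[(8)] = 3/8
Sum: (-2)·(5/8) + 8·(3/8) = 7/4

7/4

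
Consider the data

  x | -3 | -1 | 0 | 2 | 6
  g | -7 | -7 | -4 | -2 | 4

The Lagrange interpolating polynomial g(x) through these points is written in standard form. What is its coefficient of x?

L_0(x) = (x + 1)x(x - 2)(x - 6) / [270] = (1/270)x^4 - (7/270)x^3 + (2/135)x^2 + (2/45)x
L_1(x) = (x + 3)x(x - 2)(x - 6) / [-42] = -(1/42)x^4 + (5/42)x^3 + (2/7)x^2 - (6/7)x
L_2(x) = (x + 3)(x + 1)(x - 2)(x - 6) / [36] = (1/36)x^4 - (1/9)x^3 - (17/36)x^2 + (2/3)x + 1
L_3(x) = (x + 3)(x + 1)x(x - 6) / [-120] = -(1/120)x^4 + (1/60)x^3 + (7/40)x^2 + (3/20)x
L_4(x) = (x + 3)(x + 1)x(x - 2) / [1512] = (1/1512)x^4 + (1/756)x^3 - (5/1512)x^2 - (1/252)x
g(x) = (-7)·L_0 + (-7)·L_1 + (-4)·L_2 + (-2)·L_3 + 4·L_4
Only the coefficient of x is needed; take it from each L_i and combine:
(-7)·(2/45) + (-7)·(-6/7) + (-4)·(2/3) + (-2)·(3/20) + 4·(-1/252) = 341/126

341/126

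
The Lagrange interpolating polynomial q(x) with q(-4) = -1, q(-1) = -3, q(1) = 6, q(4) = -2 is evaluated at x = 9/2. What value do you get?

Evaluate each Lagrange basis at x = 9/2:
L_0(9/2) = (11/2)·(7/2)·(1/2)/[(-3)·(-5)·(-8)] = -77/960
L_1(9/2) = (17/2)·(7/2)·(1/2)/[(3)·(-2)·(-5)] = 119/240
L_2(9/2) = (17/2)·(11/2)·(1/2)/[(5)·(2)·(-3)] = -187/240
L_3(9/2) = (17/2)·(11/2)·(7/2)/[(8)·(5)·(3)] = 1309/960
Sum: (-1)·(-77/960) + (-3)·(119/240) + 6·(-187/240) + (-2)·(1309/960) = -2819/320

-2819/320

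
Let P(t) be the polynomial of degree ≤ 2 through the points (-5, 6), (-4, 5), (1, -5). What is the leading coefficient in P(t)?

The leading coefficient equals the top divided difference P[-5,-4,1].
P[-5,-4] = (5 - 6) / (-4 - (-5)) = -1
P[-4,1] = (-5 - 5) / (1 - (-4)) = -2
P[-5,-4,1] = (-2 - (-1)) / (1 - (-5)) = -1/6

-1/6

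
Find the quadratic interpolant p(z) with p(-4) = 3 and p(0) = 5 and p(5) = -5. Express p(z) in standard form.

Newton's divided differences:
p[-4,0] = (5 - 3) / (0 - (-4)) = 1/2
p[0,5] = (-5 - 5) / (5 - 0) = -2
p[-4,0,5] = (-2 - 1/2) / (5 - (-4)) = -5/18
p(z) = 3 + (1/2)·(z + 4) + (-5/18)·(z + 4)z
Expanding: p(z) = -(5/18)z^2 - (11/18)z + 5

p(z) = -(5/18)z^2 - (11/18)z + 5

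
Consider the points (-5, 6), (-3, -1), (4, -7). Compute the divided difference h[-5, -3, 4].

37/126

h[-5,-3] = (-1 - 6) / (-3 - (-5)) = -7/2
h[-3,4] = (-7 - (-1)) / (4 - (-3)) = -6/7
h[-5,-3,4] = (-6/7 - (-7/2)) / (4 - (-5)) = 37/126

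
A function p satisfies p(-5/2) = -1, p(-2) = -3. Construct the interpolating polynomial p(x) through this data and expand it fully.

p(x) = -4x - 11

Build the Lagrange basis polynomials:
L_0(x) = (x + 2) / [-1/2] = -2x - 4
L_1(x) = (x + 5/2) / [1/2] = 2x + 5
p(x) = (-1)·L_0 + (-3)·L_1
  (-1)·L_0(x) = 2x + 4
  (-3)·L_1(x) = -6x - 15
Adding term by term: -4x - 11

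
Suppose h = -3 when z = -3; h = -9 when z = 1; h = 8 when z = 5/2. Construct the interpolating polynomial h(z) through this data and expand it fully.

Newton's divided differences:
h[-3,1] = (-9 - (-3)) / (1 - (-3)) = -3/2
h[1,5/2] = (8 - (-9)) / (5/2 - 1) = 34/3
h[-3,1,5/2] = (34/3 - (-3/2)) / (5/2 - (-3)) = 7/3
h(z) = -3 + (-3/2)·(z + 3) + (7/3)·(z + 3)(z - 1)
Expanding: h(z) = (7/3)z^2 + (19/6)z - 29/2

h(z) = (7/3)z^2 + (19/6)z - 29/2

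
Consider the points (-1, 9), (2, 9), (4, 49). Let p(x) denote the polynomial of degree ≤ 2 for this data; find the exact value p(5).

81

Using Newton's divided-difference form:
p[-1,2] = (9 - 9) / (2 - (-1)) = 0
p[2,4] = (49 - 9) / (4 - 2) = 20
p[-1,2,4] = (20 - 0) / (4 - (-1)) = 4
p(5) = 9 + 0·(6) + 4·(6)·(3) = 81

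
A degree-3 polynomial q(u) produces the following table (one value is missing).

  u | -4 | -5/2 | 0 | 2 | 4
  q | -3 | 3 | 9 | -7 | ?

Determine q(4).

-7837/135

The 4 known values determine q uniquely (degree ≤ 3).
L_0(4) = (13/2)·(4)·(2)/[(-3/2)·(-4)·(-6)] = -13/9
L_1(4) = (8)·(4)·(2)/[(3/2)·(-5/2)·(-9/2)] = 512/135
L_2(4) = (8)·(13/2)·(2)/[(4)·(5/2)·(-2)] = -26/5
L_3(4) = (8)·(13/2)·(4)/[(6)·(9/2)·(2)] = 104/27
Sum: (-3)·(-13/9) + 3·(512/135) + 9·(-26/5) + (-7)·(104/27) = -7837/135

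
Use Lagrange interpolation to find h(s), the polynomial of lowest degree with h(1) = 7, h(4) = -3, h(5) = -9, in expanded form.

h(s) = -(2/3)s^2 + 23/3

L_0(s) = (s - 4)(s - 5) / [12] = (1/12)s^2 - (3/4)s + 5/3
L_1(s) = (s - 1)(s - 5) / [-3] = -(1/3)s^2 + 2s - 5/3
L_2(s) = (s - 1)(s - 4) / [4] = (1/4)s^2 - (5/4)s + 1
h(s) = 7·L_0 + (-3)·L_1 + (-9)·L_2
  7·L_0(s) = (7/12)s^2 - (21/4)s + 35/3
  (-3)·L_1(s) = s^2 - 6s + 5
  (-9)·L_2(s) = -(9/4)s^2 + (45/4)s - 9
Adding term by term: -(2/3)s^2 + 23/3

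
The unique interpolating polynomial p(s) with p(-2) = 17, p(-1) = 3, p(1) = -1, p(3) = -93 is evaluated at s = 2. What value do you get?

Using Newton's divided-difference form:
p[-2,-1] = (3 - 17) / (-1 - (-2)) = -14
p[-1,1] = (-1 - 3) / (1 - (-1)) = -2
p[1,3] = (-93 - (-1)) / (3 - 1) = -46
p[-2,-1,1] = (-2 - (-14)) / (1 - (-2)) = 4
p[-1,1,3] = (-46 - (-2)) / (3 - (-1)) = -11
p[-2,-1,1,3] = (-11 - 4) / (3 - (-2)) = -3
p(2) = 17 + (-14)·(4) + 4·(4)·(3) + (-3)·(4)·(3)·(1) = -27

-27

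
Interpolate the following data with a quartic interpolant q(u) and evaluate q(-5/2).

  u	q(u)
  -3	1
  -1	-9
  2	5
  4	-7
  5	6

Evaluate each Lagrange basis at u = -5/2:
L_0(-5/2) = (-3/2)·(-9/2)·(-13/2)·(-15/2)/[(-2)·(-5)·(-7)·(-8)] = 1053/1792
L_1(-5/2) = (1/2)·(-9/2)·(-13/2)·(-15/2)/[(2)·(-3)·(-5)·(-6)] = 39/64
L_2(-5/2) = (1/2)·(-3/2)·(-13/2)·(-15/2)/[(5)·(3)·(-2)·(-3)] = -13/32
L_3(-5/2) = (1/2)·(-3/2)·(-9/2)·(-15/2)/[(7)·(5)·(2)·(-1)] = 81/224
L_4(-5/2) = (1/2)·(-3/2)·(-9/2)·(-13/2)/[(8)·(6)·(3)·(1)] = -39/256
Sum: 1·(1053/1792) + (-9)·(39/64) + 5·(-13/32) + (-7)·(81/224) + 6·(-39/256) = -18589/1792

-18589/1792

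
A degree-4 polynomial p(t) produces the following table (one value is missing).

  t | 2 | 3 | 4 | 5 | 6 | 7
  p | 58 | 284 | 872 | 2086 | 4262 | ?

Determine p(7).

7808

The 5 known values determine p uniquely (degree ≤ 4).
Evaluate each Lagrange basis at t = 7:
L_0(7) = (4)·(3)·(2)·(1)/[(-1)·(-2)·(-3)·(-4)] = 1
L_1(7) = (5)·(3)·(2)·(1)/[(1)·(-1)·(-2)·(-3)] = -5
L_2(7) = (5)·(4)·(2)·(1)/[(2)·(1)·(-1)·(-2)] = 10
L_3(7) = (5)·(4)·(3)·(1)/[(3)·(2)·(1)·(-1)] = -10
L_4(7) = (5)·(4)·(3)·(2)/[(4)·(3)·(2)·(1)] = 5
Sum: 58·(1) + 284·(-5) + 872·(10) + 2086·(-10) + 4262·(5) = 7808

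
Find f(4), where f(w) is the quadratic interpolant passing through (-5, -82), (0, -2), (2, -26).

-82

Using Newton's divided-difference form:
f[-5,0] = (-2 - (-82)) / (0 - (-5)) = 16
f[0,2] = (-26 - (-2)) / (2 - 0) = -12
f[-5,0,2] = (-12 - 16) / (2 - (-5)) = -4
f(4) = -82 + 16·(9) + (-4)·(9)·(4) = -82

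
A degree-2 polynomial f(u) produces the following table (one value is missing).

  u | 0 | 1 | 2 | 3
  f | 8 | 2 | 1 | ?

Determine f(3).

The 3 known values determine f uniquely (degree ≤ 2).
Evaluate each Lagrange basis at u = 3:
L_0(3) = (2)·(1)/[(-1)·(-2)] = 1
L_1(3) = (3)·(1)/[(1)·(-1)] = -3
L_2(3) = (3)·(2)/[(2)·(1)] = 3
Sum: 8·(1) + 2·(-3) + 1·(3) = 5

5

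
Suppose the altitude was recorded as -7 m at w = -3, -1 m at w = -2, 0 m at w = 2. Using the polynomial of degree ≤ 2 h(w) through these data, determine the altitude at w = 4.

-133/10

Evaluate each Lagrange basis at w = 4:
L_0(4) = (6)·(2)/[(-1)·(-5)] = 12/5
L_1(4) = (7)·(2)/[(1)·(-4)] = -7/2
L_2(4) = (7)·(6)/[(5)·(4)] = 21/10
Sum: (-7)·(12/5) + (-1)·(-7/2) + 0 = -133/10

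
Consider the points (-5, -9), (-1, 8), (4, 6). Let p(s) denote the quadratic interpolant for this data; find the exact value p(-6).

Evaluate each Lagrange basis at s = -6:
L_0(-6) = (-5)·(-10)/[(-4)·(-9)] = 25/18
L_1(-6) = (-1)·(-10)/[(4)·(-5)] = -1/2
L_2(-6) = (-1)·(-5)/[(9)·(5)] = 1/9
Sum: (-9)·(25/18) + 8·(-1/2) + 6·(1/9) = -95/6

-95/6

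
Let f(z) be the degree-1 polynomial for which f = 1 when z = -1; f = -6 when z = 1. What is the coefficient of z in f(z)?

-7/2

The leading coefficient equals the top divided difference f[-1,1].
f[-1,1] = (-6 - 1) / (1 - (-1)) = -7/2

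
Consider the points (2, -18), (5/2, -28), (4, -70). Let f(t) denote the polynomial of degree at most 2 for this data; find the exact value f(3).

Using Newton's divided-difference form:
f[2,5/2] = (-28 - (-18)) / (5/2 - 2) = -20
f[5/2,4] = (-70 - (-28)) / (4 - 5/2) = -28
f[2,5/2,4] = (-28 - (-20)) / (4 - 2) = -4
f(3) = -18 + (-20)·(1) + (-4)·(1)·(1/2) = -40

-40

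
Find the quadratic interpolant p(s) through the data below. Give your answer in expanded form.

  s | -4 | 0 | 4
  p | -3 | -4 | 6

Newton's divided differences:
p[-4,0] = (-4 - (-3)) / (0 - (-4)) = -1/4
p[0,4] = (6 - (-4)) / (4 - 0) = 5/2
p[-4,0,4] = (5/2 - (-1/4)) / (4 - (-4)) = 11/32
p(s) = -3 + (-1/4)·(s + 4) + (11/32)·(s + 4)s
Expanding: p(s) = (11/32)s^2 + (9/8)s - 4

p(s) = (11/32)s^2 + (9/8)s - 4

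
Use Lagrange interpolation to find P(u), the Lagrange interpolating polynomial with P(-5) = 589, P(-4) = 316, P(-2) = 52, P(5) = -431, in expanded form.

P(u) = -4u^3 + 3u^2 - 2u + 4

L_0(u) = (u + 4)(u + 2)(u - 5) / [-30] = -(1/30)u^3 - (1/30)u^2 + (11/15)u + 4/3
L_1(u) = (u + 5)(u + 2)(u - 5) / [18] = (1/18)u^3 + (1/9)u^2 - (25/18)u - 25/9
L_2(u) = (u + 5)(u + 4)(u - 5) / [-42] = -(1/42)u^3 - (2/21)u^2 + (25/42)u + 50/21
L_3(u) = (u + 5)(u + 4)(u + 2) / [630] = (1/630)u^3 + (11/630)u^2 + (19/315)u + 4/63
P(u) = 589·L_0 + 316·L_1 + 52·L_2 + (-431)·L_3
  589·L_0(u) = -(589/30)u^3 - (589/30)u^2 + (6479/15)u + 2356/3
  316·L_1(u) = (158/9)u^3 + (316/9)u^2 - (3950/9)u - 7900/9
  52·L_2(u) = -(26/21)u^3 - (104/21)u^2 + (650/21)u + 2600/21
  (-431)·L_3(u) = -(431/630)u^3 - (4741/630)u^2 - (8189/315)u - 1724/63
Adding term by term: -4u^3 + 3u^2 - 2u + 4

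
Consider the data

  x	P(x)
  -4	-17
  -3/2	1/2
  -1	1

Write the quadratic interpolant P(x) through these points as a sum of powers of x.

P(x) = -2x^2 - 4x - 1

L_0(x) = (x + 3/2)(x + 1) / [15/2] = (2/15)x^2 + (1/3)x + 1/5
L_1(x) = (x + 4)(x + 1) / [-5/4] = -(4/5)x^2 - 4x - 16/5
L_2(x) = (x + 4)(x + 3/2) / [3/2] = (2/3)x^2 + (11/3)x + 4
P(x) = (-17)·L_0 + (1/2)·L_1 + 1·L_2
  (-17)·L_0(x) = -(34/15)x^2 - (17/3)x - 17/5
  (1/2)·L_1(x) = -(2/5)x^2 - 2x - 8/5
  1·L_2(x) = (2/3)x^2 + (11/3)x + 4
Adding term by term: -2x^2 - 4x - 1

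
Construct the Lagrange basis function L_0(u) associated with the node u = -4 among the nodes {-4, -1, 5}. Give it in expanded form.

L_0(u) = (u + 1)(u - 5) / [(-3)·(-9)]
       = (u^2 - 4u - 5) / (27)

L_0(u) = (1/27)u^2 - (4/27)u - 5/27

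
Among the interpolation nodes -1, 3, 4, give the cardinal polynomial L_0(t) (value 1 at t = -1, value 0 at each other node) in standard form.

L_0(t) = (1/20)t^2 - (7/20)t + 3/5

L_0(t) = (t - 3)(t - 4) / [(-4)·(-5)]
       = (t^2 - 7t + 12) / (20)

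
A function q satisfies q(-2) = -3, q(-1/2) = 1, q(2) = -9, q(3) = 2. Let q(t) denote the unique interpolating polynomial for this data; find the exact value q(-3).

Evaluate each Lagrange basis at t = -3:
L_0(-3) = (-5/2)·(-5)·(-6)/[(-3/2)·(-4)·(-5)] = 5/2
L_1(-3) = (-1)·(-5)·(-6)/[(3/2)·(-5/2)·(-7/2)] = -16/7
L_2(-3) = (-1)·(-5/2)·(-6)/[(4)·(5/2)·(-1)] = 3/2
L_3(-3) = (-1)·(-5/2)·(-5)/[(5)·(7/2)·(1)] = -5/7
Sum: (-3)·(5/2) + 1·(-16/7) + (-9)·(3/2) + 2·(-5/7) = -173/7

-173/7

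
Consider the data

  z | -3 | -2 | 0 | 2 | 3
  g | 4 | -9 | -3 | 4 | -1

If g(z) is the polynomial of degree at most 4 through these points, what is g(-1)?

L_0(-1) = (1)·(-1)·(-3)·(-4)/[(-1)·(-3)·(-5)·(-6)] = -2/15
L_1(-1) = (2)·(-1)·(-3)·(-4)/[(1)·(-2)·(-4)·(-5)] = 3/5
L_2(-1) = (2)·(1)·(-3)·(-4)/[(3)·(2)·(-2)·(-3)] = 2/3
L_3(-1) = (2)·(1)·(-1)·(-4)/[(5)·(4)·(2)·(-1)] = -1/5
L_4(-1) = (2)·(1)·(-1)·(-3)/[(6)·(5)·(3)·(1)] = 1/15
Sum: 4·(-2/15) + (-9)·(3/5) + (-3)·(2/3) + 4·(-1/5) + (-1)·(1/15) = -44/5

-44/5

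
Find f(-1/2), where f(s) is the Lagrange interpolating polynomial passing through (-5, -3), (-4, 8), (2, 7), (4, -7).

Evaluate each Lagrange basis at s = -1/2:
L_0(-1/2) = (7/2)·(-5/2)·(-9/2)/[(-1)·(-7)·(-9)] = -5/8
L_1(-1/2) = (9/2)·(-5/2)·(-9/2)/[(1)·(-6)·(-8)] = 135/128
L_2(-1/2) = (9/2)·(7/2)·(-9/2)/[(7)·(6)·(-2)] = 27/32
L_3(-1/2) = (9/2)·(7/2)·(-5/2)/[(9)·(8)·(2)] = -35/128
Sum: (-3)·(-5/8) + 8·(135/128) + 7·(27/32) + (-7)·(-35/128) = 2321/128

2321/128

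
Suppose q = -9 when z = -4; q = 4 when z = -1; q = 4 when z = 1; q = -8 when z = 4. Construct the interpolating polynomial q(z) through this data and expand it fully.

q(z) = (1/120)z^3 - (5/6)z^2 - (1/120)z + 29/6

Build the Lagrange basis polynomials:
L_0(z) = (z + 1)(z - 1)(z - 4) / [-120] = -(1/120)z^3 + (1/30)z^2 + (1/120)z - 1/30
L_1(z) = (z + 4)(z - 1)(z - 4) / [30] = (1/30)z^3 - (1/30)z^2 - (8/15)z + 8/15
L_2(z) = (z + 4)(z + 1)(z - 4) / [-30] = -(1/30)z^3 - (1/30)z^2 + (8/15)z + 8/15
L_3(z) = (z + 4)(z + 1)(z - 1) / [120] = (1/120)z^3 + (1/30)z^2 - (1/120)z - 1/30
q(z) = (-9)·L_0 + 4·L_1 + 4·L_2 + (-8)·L_3
  (-9)·L_0(z) = (3/40)z^3 - (3/10)z^2 - (3/40)z + 3/10
  4·L_1(z) = (2/15)z^3 - (2/15)z^2 - (32/15)z + 32/15
  4·L_2(z) = -(2/15)z^3 - (2/15)z^2 + (32/15)z + 32/15
  (-8)·L_3(z) = -(1/15)z^3 - (4/15)z^2 + (1/15)z + 4/15
Adding term by term: (1/120)z^3 - (5/6)z^2 - (1/120)z + 29/6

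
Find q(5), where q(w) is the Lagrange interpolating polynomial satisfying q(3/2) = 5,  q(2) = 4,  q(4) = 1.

1/10

Evaluate each Lagrange basis at w = 5:
L_0(5) = (3)·(1)/[(-1/2)·(-5/2)] = 12/5
L_1(5) = (7/2)·(1)/[(1/2)·(-2)] = -7/2
L_2(5) = (7/2)·(3)/[(5/2)·(2)] = 21/10
Sum: 5·(12/5) + 4·(-7/2) + 1·(21/10) = 1/10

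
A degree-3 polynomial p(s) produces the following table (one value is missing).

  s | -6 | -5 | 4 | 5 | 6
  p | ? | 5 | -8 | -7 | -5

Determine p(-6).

The 4 known values determine p uniquely (degree ≤ 3).
Evaluate each Lagrange basis at s = -6:
L_0(-6) = (-10)·(-11)·(-12)/[(-9)·(-10)·(-11)] = 4/3
L_1(-6) = (-1)·(-11)·(-12)/[(9)·(-1)·(-2)] = -22/3
L_2(-6) = (-1)·(-10)·(-12)/[(10)·(1)·(-1)] = 12
L_3(-6) = (-1)·(-10)·(-11)/[(11)·(2)·(1)] = -5
Sum: 5·(4/3) + (-8)·(-22/3) + (-7)·(12) + (-5)·(-5) = 19/3

19/3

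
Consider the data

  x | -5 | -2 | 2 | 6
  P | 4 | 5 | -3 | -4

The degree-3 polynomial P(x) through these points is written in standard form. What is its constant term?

L_0(x) = (x + 2)(x - 2)(x - 6) / [-231] = -(1/231)x^3 + (2/77)x^2 + (4/231)x - 8/77
L_1(x) = (x + 5)(x - 2)(x - 6) / [96] = (1/96)x^3 - (1/32)x^2 - (7/24)x + 5/8
L_2(x) = (x + 5)(x + 2)(x - 6) / [-112] = -(1/112)x^3 - (1/112)x^2 + (2/7)x + 15/28
L_3(x) = (x + 5)(x + 2)(x - 2) / [352] = (1/352)x^3 + (5/352)x^2 - (1/88)x - 5/88
P(x) = 4·L_0 + 5·L_1 + (-3)·L_2 + (-4)·L_3
Only the constant term is needed; take it from each L_i and combine:
4·(-8/77) + 5·(5/8) + (-3)·(15/28) + (-4)·(-5/88) = 117/88

117/88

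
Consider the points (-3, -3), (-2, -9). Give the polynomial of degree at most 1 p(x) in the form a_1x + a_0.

L_0(x) = (x + 2) / [-1] = -x - 2
L_1(x) = (x + 3) / [1] = x + 3
p(x) = (-3)·L_0 + (-9)·L_1
  (-3)·L_0(x) = 3x + 6
  (-9)·L_1(x) = -9x - 27
Adding term by term: -6x - 21

p(x) = -6x - 21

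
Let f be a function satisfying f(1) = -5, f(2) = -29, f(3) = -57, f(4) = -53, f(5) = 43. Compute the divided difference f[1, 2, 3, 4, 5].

f[1,2] = (-29 - (-5)) / (2 - 1) = -24
f[2,3] = (-57 - (-29)) / (3 - 2) = -28
f[3,4] = (-53 - (-57)) / (4 - 3) = 4
f[4,5] = (43 - (-53)) / (5 - 4) = 96
f[1,2,3] = (-28 - (-24)) / (3 - 1) = -2
f[2,3,4] = (4 - (-28)) / (4 - 2) = 16
f[3,4,5] = (96 - 4) / (5 - 3) = 46
f[1,2,3,4] = (16 - (-2)) / (4 - 1) = 6
f[2,3,4,5] = (46 - 16) / (5 - 2) = 10
f[1,2,3,4,5] = (10 - 6) / (5 - 1) = 1

1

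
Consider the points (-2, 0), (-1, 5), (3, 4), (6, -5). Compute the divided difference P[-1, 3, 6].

-11/28

P[-1,3] = (4 - 5) / (3 - (-1)) = -1/4
P[3,6] = (-5 - 4) / (6 - 3) = -3
P[-1,3,6] = (-3 - (-1/4)) / (6 - (-1)) = -11/28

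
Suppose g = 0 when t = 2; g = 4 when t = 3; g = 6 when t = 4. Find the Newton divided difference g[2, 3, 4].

-1

g[2,3] = (4 - 0) / (3 - 2) = 4
g[3,4] = (6 - 4) / (4 - 3) = 2
g[2,3,4] = (2 - 4) / (4 - 2) = -1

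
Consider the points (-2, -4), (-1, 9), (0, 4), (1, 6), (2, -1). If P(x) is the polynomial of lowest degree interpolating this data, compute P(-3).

-101

L_0(-3) = (-2)·(-3)·(-4)·(-5)/[(-1)·(-2)·(-3)·(-4)] = 5
L_1(-3) = (-1)·(-3)·(-4)·(-5)/[(1)·(-1)·(-2)·(-3)] = -10
L_2(-3) = (-1)·(-2)·(-4)·(-5)/[(2)·(1)·(-1)·(-2)] = 10
L_3(-3) = (-1)·(-2)·(-3)·(-5)/[(3)·(2)·(1)·(-1)] = -5
L_4(-3) = (-1)·(-2)·(-3)·(-4)/[(4)·(3)·(2)·(1)] = 1
Sum: (-4)·(5) + 9·(-10) + 4·(10) + 6·(-5) + (-1)·(1) = -101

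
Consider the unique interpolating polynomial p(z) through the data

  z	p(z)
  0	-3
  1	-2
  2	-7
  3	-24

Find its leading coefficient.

The leading coefficient equals the top divided difference p[0,1,2,3].
p[0,1] = (-2 - (-3)) / (1 - 0) = 1
p[1,2] = (-7 - (-2)) / (2 - 1) = -5
p[2,3] = (-24 - (-7)) / (3 - 2) = -17
p[0,1,2] = (-5 - 1) / (2 - 0) = -3
p[1,2,3] = (-17 - (-5)) / (3 - 1) = -6
p[0,1,2,3] = (-6 - (-3)) / (3 - 0) = -1

-1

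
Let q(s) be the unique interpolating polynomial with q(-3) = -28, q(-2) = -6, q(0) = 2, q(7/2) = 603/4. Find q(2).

42

Using Newton's divided-difference form:
q[-3,-2] = (-6 - (-28)) / (-2 - (-3)) = 22
q[-2,0] = (2 - (-6)) / (0 - (-2)) = 4
q[0,7/2] = (603/4 - 2) / (7/2 - 0) = 85/2
q[-3,-2,0] = (4 - 22) / (0 - (-3)) = -6
q[-2,0,7/2] = (85/2 - 4) / (7/2 - (-2)) = 7
q[-3,-2,0,7/2] = (7 - (-6)) / (7/2 - (-3)) = 2
q(2) = -28 + 22·(5) + (-6)·(5)·(4) + 2·(5)·(4)·(2) = 42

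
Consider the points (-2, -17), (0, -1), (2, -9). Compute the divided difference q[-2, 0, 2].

-3

q[-2,0] = (-1 - (-17)) / (0 - (-2)) = 8
q[0,2] = (-9 - (-1)) / (2 - 0) = -4
q[-2,0,2] = (-4 - 8) / (2 - (-2)) = -3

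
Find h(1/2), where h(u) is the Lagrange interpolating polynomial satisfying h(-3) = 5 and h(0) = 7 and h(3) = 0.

Evaluate each Lagrange basis at u = 1/2:
L_0(1/2) = (1/2)·(-5/2)/[(-3)·(-6)] = -5/72
L_1(1/2) = (7/2)·(-5/2)/[(3)·(-3)] = 35/36
L_2(1/2) = (7/2)·(1/2)/[(6)·(3)] = 7/72
Sum: 5·(-5/72) + 7·(35/36) + 0 = 155/24

155/24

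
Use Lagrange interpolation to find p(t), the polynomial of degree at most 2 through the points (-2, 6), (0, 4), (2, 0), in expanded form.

Build the Lagrange basis polynomials:
L_0(t) = t(t - 2) / [8] = (1/8)t^2 - (1/4)t
L_1(t) = (t + 2)(t - 2) / [-4] = -(1/4)t^2 + 1
L_2(t) = (t + 2)t / [8] = (1/8)t^2 + (1/4)t
p(t) = 6·L_0 + 4·L_1 + 0·L_2
  6·L_0(t) = (3/4)t^2 - (3/2)t
  4·L_1(t) = -t^2 + 4
  0·L_2(t) = 0
Adding term by term: -(1/4)t^2 - (3/2)t + 4

p(t) = -(1/4)t^2 - (3/2)t + 4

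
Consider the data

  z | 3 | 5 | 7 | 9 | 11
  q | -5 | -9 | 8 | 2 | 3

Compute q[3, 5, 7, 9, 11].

37/192

q[3,5] = (-9 - (-5)) / (5 - 3) = -2
q[5,7] = (8 - (-9)) / (7 - 5) = 17/2
q[7,9] = (2 - 8) / (9 - 7) = -3
q[9,11] = (3 - 2) / (11 - 9) = 1/2
q[3,5,7] = (17/2 - (-2)) / (7 - 3) = 21/8
q[5,7,9] = (-3 - 17/2) / (9 - 5) = -23/8
q[7,9,11] = (1/2 - (-3)) / (11 - 7) = 7/8
q[3,5,7,9] = (-23/8 - 21/8) / (9 - 3) = -11/12
q[5,7,9,11] = (7/8 - (-23/8)) / (11 - 5) = 5/8
q[3,5,7,9,11] = (5/8 - (-11/12)) / (11 - 3) = 37/192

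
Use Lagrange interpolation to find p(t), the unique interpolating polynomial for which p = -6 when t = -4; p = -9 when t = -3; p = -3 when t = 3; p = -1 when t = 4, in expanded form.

Build the Lagrange basis polynomials:
L_0(t) = (t + 3)(t - 3)(t - 4) / [-56] = -(1/56)t^3 + (1/14)t^2 + (9/56)t - 9/14
L_1(t) = (t + 4)(t - 3)(t - 4) / [42] = (1/42)t^3 - (1/14)t^2 - (8/21)t + 8/7
L_2(t) = (t + 4)(t + 3)(t - 4) / [-42] = -(1/42)t^3 - (1/14)t^2 + (8/21)t + 8/7
L_3(t) = (t + 4)(t + 3)(t - 3) / [56] = (1/56)t^3 + (1/14)t^2 - (9/56)t - 9/14
p(t) = (-6)·L_0 + (-9)·L_1 + (-3)·L_2 + (-1)·L_3
  (-6)·L_0(t) = (3/28)t^3 - (3/7)t^2 - (27/28)t + 27/7
  (-9)·L_1(t) = -(3/14)t^3 + (9/14)t^2 + (24/7)t - 72/7
  (-3)·L_2(t) = (1/14)t^3 + (3/14)t^2 - (8/7)t - 24/7
  (-1)·L_3(t) = -(1/56)t^3 - (1/14)t^2 + (9/56)t + 9/14
Adding term by term: -(3/56)t^3 + (5/14)t^2 + (83/56)t - 129/14

p(t) = -(3/56)t^3 + (5/14)t^2 + (83/56)t - 129/14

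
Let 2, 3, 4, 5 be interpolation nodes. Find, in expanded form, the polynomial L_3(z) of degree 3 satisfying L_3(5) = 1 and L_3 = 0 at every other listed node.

L_3(z) = (z - 2)(z - 3)(z - 4) / [(3)·(2)·(1)]
       = (z^3 - 9z^2 + 26z - 24) / (6)

L_3(z) = (1/6)z^3 - (3/2)z^2 + (13/3)z - 4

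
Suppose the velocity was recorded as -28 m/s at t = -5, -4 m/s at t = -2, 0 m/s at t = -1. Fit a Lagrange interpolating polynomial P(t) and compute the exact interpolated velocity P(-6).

-40

Evaluate each Lagrange basis at t = -6:
L_0(-6) = (-4)·(-5)/[(-3)·(-4)] = 5/3
L_1(-6) = (-1)·(-5)/[(3)·(-1)] = -5/3
L_2(-6) = (-1)·(-4)/[(4)·(1)] = 1
Sum: (-28)·(5/3) + (-4)·(-5/3) + 0 = -40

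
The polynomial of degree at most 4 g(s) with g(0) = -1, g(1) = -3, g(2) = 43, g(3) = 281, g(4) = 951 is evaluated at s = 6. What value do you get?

5027

Using Newton's divided-difference form:
g[0,1] = (-3 - (-1)) / (1 - 0) = -2
g[1,2] = (43 - (-3)) / (2 - 1) = 46
g[2,3] = (281 - 43) / (3 - 2) = 238
g[3,4] = (951 - 281) / (4 - 3) = 670
g[0,1,2] = (46 - (-2)) / (2 - 0) = 24
g[1,2,3] = (238 - 46) / (3 - 1) = 96
g[2,3,4] = (670 - 238) / (4 - 2) = 216
g[0,1,2,3] = (96 - 24) / (3 - 0) = 24
g[1,2,3,4] = (216 - 96) / (4 - 1) = 40
g[0,1,2,3,4] = (40 - 24) / (4 - 0) = 4
g(6) = -1 + (-2)·(6) + 24·(6)·(5) + 24·(6)·(5)·(4) + 4·(6)·(5)·(4)·(3) = 5027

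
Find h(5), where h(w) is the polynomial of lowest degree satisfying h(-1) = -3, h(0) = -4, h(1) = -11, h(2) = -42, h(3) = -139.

-819

L_0(5) = (5)·(4)·(3)·(2)/[(-1)·(-2)·(-3)·(-4)] = 5
L_1(5) = (6)·(4)·(3)·(2)/[(1)·(-1)·(-2)·(-3)] = -24
L_2(5) = (6)·(5)·(3)·(2)/[(2)·(1)·(-1)·(-2)] = 45
L_3(5) = (6)·(5)·(4)·(2)/[(3)·(2)·(1)·(-1)] = -40
L_4(5) = (6)·(5)·(4)·(3)/[(4)·(3)·(2)·(1)] = 15
Sum: (-3)·(5) + (-4)·(-24) + (-11)·(45) + (-42)·(-40) + (-139)·(15) = -819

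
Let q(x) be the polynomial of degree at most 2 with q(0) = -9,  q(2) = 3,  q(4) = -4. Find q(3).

L_0(3) = (1)·(-1)/[(-2)·(-4)] = -1/8
L_1(3) = (3)·(-1)/[(2)·(-2)] = 3/4
L_2(3) = (3)·(1)/[(4)·(2)] = 3/8
Sum: (-9)·(-1/8) + 3·(3/4) + (-4)·(3/8) = 15/8

15/8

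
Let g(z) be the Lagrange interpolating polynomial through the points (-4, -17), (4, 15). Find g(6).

Evaluate each Lagrange basis at z = 6:
L_0(6) = (2)/[(-8)] = -1/4
L_1(6) = (10)/[(8)] = 5/4
Sum: (-17)·(-1/4) + 15·(5/4) = 23

23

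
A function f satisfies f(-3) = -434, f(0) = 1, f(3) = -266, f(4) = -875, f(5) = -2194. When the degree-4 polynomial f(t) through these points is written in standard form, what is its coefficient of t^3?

3

Build the Lagrange basis polynomials:
L_0(t) = t(t - 3)(t - 4)(t - 5) / [1008] = (1/1008)t^4 - (1/84)t^3 + (47/1008)t^2 - (5/84)t
L_1(t) = (t + 3)(t - 3)(t - 4)(t - 5) / [-180] = -(1/180)t^4 + (1/20)t^3 - (11/180)t^2 - (9/20)t + 1
L_2(t) = (t + 3)t(t - 4)(t - 5) / [36] = (1/36)t^4 - (1/6)t^3 - (7/36)t^2 + (5/3)t
L_3(t) = (t + 3)t(t - 3)(t - 5) / [-28] = -(1/28)t^4 + (5/28)t^3 + (9/28)t^2 - (45/28)t
L_4(t) = (t + 3)t(t - 3)(t - 4) / [80] = (1/80)t^4 - (1/20)t^3 - (9/80)t^2 + (9/20)t
f(t) = (-434)·L_0 + 1·L_1 + (-266)·L_2 + (-875)·L_3 + (-2194)·L_4
Only the coefficient of t^3 is needed; take it from each L_i and combine:
(-434)·(-1/84) + 1·(1/20) + (-266)·(-1/6) + (-875)·(5/28) + (-2194)·(-1/20) = 3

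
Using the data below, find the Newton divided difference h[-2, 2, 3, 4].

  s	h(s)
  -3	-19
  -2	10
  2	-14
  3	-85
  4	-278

h[-2,2] = (-14 - 10) / (2 - (-2)) = -6
h[2,3] = (-85 - (-14)) / (3 - 2) = -71
h[3,4] = (-278 - (-85)) / (4 - 3) = -193
h[-2,2,3] = (-71 - (-6)) / (3 - (-2)) = -13
h[2,3,4] = (-193 - (-71)) / (4 - 2) = -61
h[-2,2,3,4] = (-61 - (-13)) / (4 - (-2)) = -8

-8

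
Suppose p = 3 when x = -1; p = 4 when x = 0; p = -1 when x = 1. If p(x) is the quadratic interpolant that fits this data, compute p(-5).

-61

Evaluate each Lagrange basis at x = -5:
L_0(-5) = (-5)·(-6)/[(-1)·(-2)] = 15
L_1(-5) = (-4)·(-6)/[(1)·(-1)] = -24
L_2(-5) = (-4)·(-5)/[(2)·(1)] = 10
Sum: 3·(15) + 4·(-24) + (-1)·(10) = -61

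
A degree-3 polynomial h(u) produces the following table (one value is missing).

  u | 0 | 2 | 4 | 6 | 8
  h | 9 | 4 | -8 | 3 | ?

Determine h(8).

67

The 4 known values determine h uniquely (degree ≤ 3).
L_0(8) = (6)·(4)·(2)/[(-2)·(-4)·(-6)] = -1
L_1(8) = (8)·(4)·(2)/[(2)·(-2)·(-4)] = 4
L_2(8) = (8)·(6)·(2)/[(4)·(2)·(-2)] = -6
L_3(8) = (8)·(6)·(4)/[(6)·(4)·(2)] = 4
Sum: 9·(-1) + 4·(4) + (-8)·(-6) + 3·(4) = 67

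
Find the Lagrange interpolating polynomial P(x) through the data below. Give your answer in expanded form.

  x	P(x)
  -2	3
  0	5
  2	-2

P(x) = -(9/8)x^2 - (5/4)x + 5

L_0(x) = x(x - 2) / [8] = (1/8)x^2 - (1/4)x
L_1(x) = (x + 2)(x - 2) / [-4] = -(1/4)x^2 + 1
L_2(x) = (x + 2)x / [8] = (1/8)x^2 + (1/4)x
P(x) = 3·L_0 + 5·L_1 + (-2)·L_2
  3·L_0(x) = (3/8)x^2 - (3/4)x
  5·L_1(x) = -(5/4)x^2 + 5
  (-2)·L_2(x) = -(1/4)x^2 - (1/2)x
Adding term by term: -(9/8)x^2 - (5/4)x + 5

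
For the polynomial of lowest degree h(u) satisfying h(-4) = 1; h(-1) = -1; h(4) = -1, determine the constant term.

-4/3

Build the Lagrange basis polynomials:
L_0(u) = (u + 1)(u - 4) / [24] = (1/24)u^2 - (1/8)u - 1/6
L_1(u) = (u + 4)(u - 4) / [-15] = -(1/15)u^2 + 16/15
L_2(u) = (u + 4)(u + 1) / [40] = (1/40)u^2 + (1/8)u + 1/10
h(u) = 1·L_0 + (-1)·L_1 + (-1)·L_2
Only the constant term is needed; take it from each L_i and combine:
1·(-1/6) + (-1)·(16/15) + (-1)·(1/10) = -4/3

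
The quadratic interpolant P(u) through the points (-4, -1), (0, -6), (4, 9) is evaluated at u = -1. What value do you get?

-53/8

L_0(-1) = (-1)·(-5)/[(-4)·(-8)] = 5/32
L_1(-1) = (3)·(-5)/[(4)·(-4)] = 15/16
L_2(-1) = (3)·(-1)/[(8)·(4)] = -3/32
Sum: (-1)·(5/32) + (-6)·(15/16) + 9·(-3/32) = -53/8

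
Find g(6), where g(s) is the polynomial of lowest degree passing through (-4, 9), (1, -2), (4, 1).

L_0(6) = (5)·(2)/[(-5)·(-8)] = 1/4
L_1(6) = (10)·(2)/[(5)·(-3)] = -4/3
L_2(6) = (10)·(5)/[(8)·(3)] = 25/12
Sum: 9·(1/4) + (-2)·(-4/3) + 1·(25/12) = 7

7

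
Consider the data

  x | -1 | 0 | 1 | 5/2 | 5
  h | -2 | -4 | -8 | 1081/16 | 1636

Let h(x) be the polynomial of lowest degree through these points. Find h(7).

6646

Evaluate each Lagrange basis at x = 7:
L_0(7) = (7)·(6)·(9/2)·(2)/[(-1)·(-2)·(-7/2)·(-6)] = 9
L_1(7) = (8)·(6)·(9/2)·(2)/[(1)·(-1)·(-5/2)·(-5)] = -864/25
L_2(7) = (8)·(7)·(9/2)·(2)/[(2)·(1)·(-3/2)·(-4)] = 42
L_3(7) = (8)·(7)·(6)·(2)/[(7/2)·(5/2)·(3/2)·(-5/2)] = -512/25
L_4(7) = (8)·(7)·(6)·(9/2)/[(6)·(5)·(4)·(5/2)] = 126/25
Sum: (-2)·(9) + (-4)·(-864/25) + (-8)·(42) + 1081/16·(-512/25) + 1636·(126/25) = 6646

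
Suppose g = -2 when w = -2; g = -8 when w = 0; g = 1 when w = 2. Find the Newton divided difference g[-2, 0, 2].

15/8

g[-2,0] = (-8 - (-2)) / (0 - (-2)) = -3
g[0,2] = (1 - (-8)) / (2 - 0) = 9/2
g[-2,0,2] = (9/2 - (-3)) / (2 - (-2)) = 15/8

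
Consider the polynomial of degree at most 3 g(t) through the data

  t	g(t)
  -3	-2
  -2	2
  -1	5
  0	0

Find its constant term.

Build the Lagrange basis polynomials:
L_0(t) = (t + 2)(t + 1)t / [-6] = -(1/6)t^3 - (1/2)t^2 - (1/3)t
L_1(t) = (t + 3)(t + 1)t / [2] = (1/2)t^3 + 2t^2 + (3/2)t
L_2(t) = (t + 3)(t + 2)t / [-2] = -(1/2)t^3 - (5/2)t^2 - 3t
L_3(t) = (t + 3)(t + 2)(t + 1) / [6] = (1/6)t^3 + t^2 + (11/6)t + 1
g(t) = (-2)·L_0 + 2·L_1 + 5·L_2 + 0·L_3
Only the constant term is needed; take it from each L_i and combine:
(-2)·(0) + 2·(0) + 5·(0) + 0·(1) = 0

0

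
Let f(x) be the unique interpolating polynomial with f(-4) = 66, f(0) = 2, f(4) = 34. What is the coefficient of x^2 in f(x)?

3

The leading coefficient equals the top divided difference f[-4,0,4].
f[-4,0] = (2 - 66) / (0 - (-4)) = -16
f[0,4] = (34 - 2) / (4 - 0) = 8
f[-4,0,4] = (8 - (-16)) / (4 - (-4)) = 3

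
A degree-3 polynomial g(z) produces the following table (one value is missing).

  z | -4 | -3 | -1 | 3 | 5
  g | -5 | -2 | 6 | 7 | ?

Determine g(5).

-92/7

The 4 known values determine g uniquely (degree ≤ 3).
Evaluate each Lagrange basis at z = 5:
L_0(5) = (8)·(6)·(2)/[(-1)·(-3)·(-7)] = -32/7
L_1(5) = (9)·(6)·(2)/[(1)·(-2)·(-6)] = 9
L_2(5) = (9)·(8)·(2)/[(3)·(2)·(-4)] = -6
L_3(5) = (9)·(8)·(6)/[(7)·(6)·(4)] = 18/7
Sum: (-5)·(-32/7) + (-2)·(9) + 6·(-6) + 7·(18/7) = -92/7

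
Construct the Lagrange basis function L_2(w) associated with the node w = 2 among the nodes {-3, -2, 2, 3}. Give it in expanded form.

L_2(w) = -(1/20)w^3 - (1/10)w^2 + (9/20)w + 9/10

L_2(w) = (w + 3)(w + 2)(w - 3) / [(5)·(4)·(-1)]
       = (w^3 + 2w^2 - 9w - 18) / (-20)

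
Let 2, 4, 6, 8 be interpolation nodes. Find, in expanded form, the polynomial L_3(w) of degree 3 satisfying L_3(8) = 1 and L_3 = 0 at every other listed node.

L_3(w) = (1/48)w^3 - (1/4)w^2 + (11/12)w - 1

L_3(w) = (w - 2)(w - 4)(w - 6) / [(6)·(4)·(2)]
       = (w^3 - 12w^2 + 44w - 48) / (48)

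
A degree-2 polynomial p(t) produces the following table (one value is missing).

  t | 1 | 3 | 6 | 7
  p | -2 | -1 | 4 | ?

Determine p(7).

The 3 known values determine p uniquely (degree ≤ 2).
Evaluate each Lagrange basis at t = 7:
L_0(7) = (4)·(1)/[(-2)·(-5)] = 2/5
L_1(7) = (6)·(1)/[(2)·(-3)] = -1
L_2(7) = (6)·(4)/[(5)·(3)] = 8/5
Sum: (-2)·(2/5) + (-1)·(-1) + 4·(8/5) = 33/5

33/5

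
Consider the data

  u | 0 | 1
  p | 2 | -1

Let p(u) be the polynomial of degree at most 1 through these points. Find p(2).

-4

Evaluate each Lagrange basis at u = 2:
L_0(2) = (1)/[(-1)] = -1
L_1(2) = (2)/[(1)] = 2
Sum: 2·(-1) + (-1)·(2) = -4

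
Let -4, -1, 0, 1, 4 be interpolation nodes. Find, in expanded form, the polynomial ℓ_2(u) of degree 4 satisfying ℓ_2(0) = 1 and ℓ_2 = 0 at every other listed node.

ℓ_2(u) = (u + 4)(u + 1)(u - 1)(u - 4) / [(4)·(1)·(-1)·(-4)]
       = (u^4 - 17u^2 + 16) / (16)

ℓ_2(u) = (1/16)u^4 - (17/16)u^2 + 1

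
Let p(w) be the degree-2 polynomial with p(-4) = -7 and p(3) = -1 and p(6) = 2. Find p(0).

L_0(0) = (-3)·(-6)/[(-7)·(-10)] = 9/35
L_1(0) = (4)·(-6)/[(7)·(-3)] = 8/7
L_2(0) = (4)·(-3)/[(10)·(3)] = -2/5
Sum: (-7)·(9/35) + (-1)·(8/7) + 2·(-2/5) = -131/35

-131/35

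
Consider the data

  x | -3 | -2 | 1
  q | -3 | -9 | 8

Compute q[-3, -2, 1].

q[-3,-2] = (-9 - (-3)) / (-2 - (-3)) = -6
q[-2,1] = (8 - (-9)) / (1 - (-2)) = 17/3
q[-3,-2,1] = (17/3 - (-6)) / (1 - (-3)) = 35/12

35/12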